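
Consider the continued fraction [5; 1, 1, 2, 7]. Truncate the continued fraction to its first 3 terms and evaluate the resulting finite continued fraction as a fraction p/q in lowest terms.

Work from the innermost term outward:
Start with 1.
1 + 1/(1/1) = 1 + 1/1 = 2/1
5 + 1/(2/1) = 5 + 1/2 = 11/2

11/2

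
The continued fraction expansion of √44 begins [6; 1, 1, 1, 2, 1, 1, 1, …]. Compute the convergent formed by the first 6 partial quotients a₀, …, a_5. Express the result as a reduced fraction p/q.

73/11

Work from the innermost term outward:
Start with 1.
2 + 1/(1/1) = 2 + 1/1 = 3/1
1 + 1/(3/1) = 1 + 1/3 = 4/3
1 + 1/(4/3) = 1 + 3/4 = 7/4
1 + 1/(7/4) = 1 + 4/7 = 11/7
6 + 1/(11/7) = 6 + 7/11 = 73/11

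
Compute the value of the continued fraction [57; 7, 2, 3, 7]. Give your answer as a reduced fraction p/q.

Start with 7.
3 + 1/(7/1) = 3 + 1/7 = 22/7
2 + 1/(22/7) = 2 + 7/22 = 51/22
7 + 1/(51/22) = 7 + 22/51 = 379/51
57 + 1/(379/51) = 57 + 51/379 = 21654/379

21654/379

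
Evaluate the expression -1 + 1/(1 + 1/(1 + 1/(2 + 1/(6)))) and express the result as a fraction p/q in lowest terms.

-13/32

Collapse the nested fraction from the inside out:
Start with 6.
2 + 1/(6/1) = 2 + 1/6 = 13/6
1 + 1/(13/6) = 1 + 6/13 = 19/13
1 + 1/(19/13) = 1 + 13/19 = 32/19
-1 + 1/(32/19) = -1 + 19/32 = -13/32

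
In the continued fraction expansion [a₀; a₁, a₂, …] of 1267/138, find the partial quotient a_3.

⌊1267/138⌋ = 9, remainder 25
⌊138/25⌋ = 5, remainder 13
⌊25/13⌋ = 1, remainder 12
⌊13/12⌋ = 1, remainder 1

1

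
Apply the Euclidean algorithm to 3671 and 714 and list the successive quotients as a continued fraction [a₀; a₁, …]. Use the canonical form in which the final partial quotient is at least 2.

Repeatedly divide and take the remainder:
3671 ÷ 714 → quotient 5, remainder 101
714 ÷ 101 → quotient 7, remainder 7
101 ÷ 7 → quotient 14, remainder 3
7 ÷ 3 → quotient 2, remainder 1
3 ÷ 1 → quotient 3, remainder 0

[5; 7, 14, 2, 3]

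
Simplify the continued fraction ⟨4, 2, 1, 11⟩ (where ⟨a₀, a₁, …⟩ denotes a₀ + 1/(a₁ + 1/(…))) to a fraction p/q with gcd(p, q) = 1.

Start with 11.
1 + 1/(11/1) = 1 + 1/11 = 12/11
2 + 1/(12/11) = 2 + 11/12 = 35/12
4 + 1/(35/12) = 4 + 12/35 = 152/35

152/35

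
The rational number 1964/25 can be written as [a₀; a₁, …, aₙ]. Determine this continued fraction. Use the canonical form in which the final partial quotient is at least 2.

⌊1964/25⌋ = 78, remainder 14
⌊25/14⌋ = 1, remainder 11
⌊14/11⌋ = 1, remainder 3
⌊11/3⌋ = 3, remainder 2
⌊3/2⌋ = 1, remainder 1
⌊2/1⌋ = 2, remainder 0

[78; 1, 1, 3, 1, 2]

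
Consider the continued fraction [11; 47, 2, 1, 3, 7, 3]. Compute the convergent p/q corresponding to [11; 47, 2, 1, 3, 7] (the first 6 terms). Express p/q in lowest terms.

a_0 = 11: 11/1
a_1 = 47: 518/47
a_2 = 2: 1047/95
a_3 = 1: 1565/142
a_4 = 3: 5742/521
a_5 = 7: 41759/3789

41759/3789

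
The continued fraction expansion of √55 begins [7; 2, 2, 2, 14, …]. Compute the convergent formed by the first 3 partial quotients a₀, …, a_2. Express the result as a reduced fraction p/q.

Use the convergent recurrence hₖ = aₖ·hₖ₋₁ + hₖ₋₂ (and likewise for the denominators kₖ):
a_0 = 7: 7/1
a_1 = 2: 15/2
a_2 = 2: 37/5

37/5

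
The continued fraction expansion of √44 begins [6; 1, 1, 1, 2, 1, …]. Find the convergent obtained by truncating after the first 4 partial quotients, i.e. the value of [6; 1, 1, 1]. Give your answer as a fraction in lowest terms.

20/3

Start with 1.
1 + 1/(1/1) = 1 + 1/1 = 2/1
1 + 1/(2/1) = 1 + 1/2 = 3/2
6 + 1/(3/2) = 6 + 2/3 = 20/3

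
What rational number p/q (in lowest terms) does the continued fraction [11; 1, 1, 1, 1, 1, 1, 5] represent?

848/73

a_0 = 11: 11/1
a_1 = 1: 12/1
a_2 = 1: 23/2
a_3 = 1: 35/3
a_4 = 1: 58/5
a_5 = 1: 93/8
a_6 = 1: 151/13
a_7 = 5: 848/73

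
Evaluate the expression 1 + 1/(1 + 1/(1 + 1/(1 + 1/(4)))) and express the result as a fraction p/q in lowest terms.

23/14

Start with 4.
1 + 1/(4/1) = 1 + 1/4 = 5/4
1 + 1/(5/4) = 1 + 4/5 = 9/5
1 + 1/(9/5) = 1 + 5/9 = 14/9
1 + 1/(14/9) = 1 + 9/14 = 23/14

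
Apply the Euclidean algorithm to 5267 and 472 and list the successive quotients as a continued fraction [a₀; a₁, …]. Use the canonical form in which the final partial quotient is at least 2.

⌊5267/472⌋ = 11, remainder 75
⌊472/75⌋ = 6, remainder 22
⌊75/22⌋ = 3, remainder 9
⌊22/9⌋ = 2, remainder 4
⌊9/4⌋ = 2, remainder 1
⌊4/1⌋ = 4, remainder 0

[11; 6, 3, 2, 2, 4]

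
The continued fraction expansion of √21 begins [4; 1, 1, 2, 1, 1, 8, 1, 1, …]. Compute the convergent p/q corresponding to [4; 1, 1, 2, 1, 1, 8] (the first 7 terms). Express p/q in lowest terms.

Use the convergent recurrence hₖ = aₖ·hₖ₋₁ + hₖ₋₂ (and likewise for the denominators kₖ):
a_0 = 4: 4/1
a_1 = 1: 5/1
a_2 = 1: 9/2
a_3 = 2: 23/5
a_4 = 1: 32/7
a_5 = 1: 55/12
a_6 = 8: 472/103

472/103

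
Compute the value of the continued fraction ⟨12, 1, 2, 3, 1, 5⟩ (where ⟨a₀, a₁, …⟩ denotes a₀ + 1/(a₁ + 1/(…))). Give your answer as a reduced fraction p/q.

Starting at the tail and folding back:
Start with 5.
1 + 1/(5/1) = 1 + 1/5 = 6/5
3 + 1/(6/5) = 3 + 5/6 = 23/6
2 + 1/(23/6) = 2 + 6/23 = 52/23
1 + 1/(52/23) = 1 + 23/52 = 75/52
12 + 1/(75/52) = 12 + 52/75 = 952/75

952/75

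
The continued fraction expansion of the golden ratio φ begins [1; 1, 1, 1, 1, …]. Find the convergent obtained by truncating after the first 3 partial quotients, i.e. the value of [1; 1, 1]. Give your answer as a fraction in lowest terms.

Starting at the tail and folding back:
Start with 1.
1 + 1/(1/1) = 1 + 1/1 = 2/1
1 + 1/(2/1) = 1 + 1/2 = 3/2

3/2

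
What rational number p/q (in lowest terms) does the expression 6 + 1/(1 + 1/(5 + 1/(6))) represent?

Work from the innermost term outward:
Start with 6.
5 + 1/(6/1) = 5 + 1/6 = 31/6
1 + 1/(31/6) = 1 + 6/31 = 37/31
6 + 1/(37/31) = 6 + 31/37 = 253/37

253/37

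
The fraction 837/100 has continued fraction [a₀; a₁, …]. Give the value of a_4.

Run the Euclidean algorithm, recording each quotient:
837 ÷ 100 → quotient 8, remainder 37
100 ÷ 37 → quotient 2, remainder 26
37 ÷ 26 → quotient 1, remainder 11
26 ÷ 11 → quotient 2, remainder 4
11 ÷ 4 → quotient 2, remainder 3

2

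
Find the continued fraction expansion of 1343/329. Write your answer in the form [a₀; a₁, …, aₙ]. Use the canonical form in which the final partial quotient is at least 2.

Apply division with remainder until the remainder is 0:
⌊1343/329⌋ = 4, remainder 27
⌊329/27⌋ = 12, remainder 5
⌊27/5⌋ = 5, remainder 2
⌊5/2⌋ = 2, remainder 1
⌊2/1⌋ = 2, remainder 0

[4; 12, 5, 2, 2]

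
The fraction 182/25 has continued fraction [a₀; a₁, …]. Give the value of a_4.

⌊182/25⌋ = 7, remainder 7
⌊25/7⌋ = 3, remainder 4
⌊7/4⌋ = 1, remainder 3
⌊4/3⌋ = 1, remainder 1
⌊3/1⌋ = 3, remainder 0

3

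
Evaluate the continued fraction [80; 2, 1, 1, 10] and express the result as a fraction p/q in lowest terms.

a_0 = 80: 80/1
a_1 = 2: 161/2
a_2 = 1: 241/3
a_3 = 1: 402/5
a_4 = 10: 4261/53

4261/53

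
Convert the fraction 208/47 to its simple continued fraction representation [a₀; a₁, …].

208 ÷ 47 → quotient 4, remainder 20
47 ÷ 20 → quotient 2, remainder 7
20 ÷ 7 → quotient 2, remainder 6
7 ÷ 6 → quotient 1, remainder 1
6 ÷ 1 → quotient 6, remainder 0

[4; 2, 2, 1, 6]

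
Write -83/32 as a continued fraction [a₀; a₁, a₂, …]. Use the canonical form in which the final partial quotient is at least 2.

Run the Euclidean algorithm, recording each quotient:
-83 ÷ 32 → quotient -3, remainder 13
32 ÷ 13 → quotient 2, remainder 6
13 ÷ 6 → quotient 2, remainder 1
6 ÷ 1 → quotient 6, remainder 0

[-3; 2, 2, 6]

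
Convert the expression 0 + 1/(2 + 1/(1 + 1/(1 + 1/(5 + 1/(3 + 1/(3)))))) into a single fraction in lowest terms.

Start with 3.
3 + 1/(3/1) = 3 + 1/3 = 10/3
5 + 1/(10/3) = 5 + 3/10 = 53/10
1 + 1/(53/10) = 1 + 10/53 = 63/53
1 + 1/(63/53) = 1 + 53/63 = 116/63
2 + 1/(116/63) = 2 + 63/116 = 295/116
0 + 1/(295/116) = 0 + 116/295 = 116/295

116/295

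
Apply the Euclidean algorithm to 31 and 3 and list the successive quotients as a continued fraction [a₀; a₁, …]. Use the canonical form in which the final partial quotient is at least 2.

[10; 3]

31 = 10·3 + 1, so a_0 = 10
3 = 3·1 + 0, so a_1 = 3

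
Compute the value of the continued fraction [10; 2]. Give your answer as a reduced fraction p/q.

Work from the innermost term outward:
Start with 2.
10 + 1/(2/1) = 10 + 1/2 = 21/2

21/2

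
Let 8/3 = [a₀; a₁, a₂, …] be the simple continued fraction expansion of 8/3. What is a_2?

2

8 ÷ 3 → quotient 2, remainder 2
3 ÷ 2 → quotient 1, remainder 1
2 ÷ 1 → quotient 2, remainder 0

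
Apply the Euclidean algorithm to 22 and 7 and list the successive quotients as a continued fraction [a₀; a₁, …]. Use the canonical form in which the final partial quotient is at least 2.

Apply division with remainder until the remainder is 0:
⌊22/7⌋ = 3, remainder 1
⌊7/1⌋ = 7, remainder 0

[3; 7]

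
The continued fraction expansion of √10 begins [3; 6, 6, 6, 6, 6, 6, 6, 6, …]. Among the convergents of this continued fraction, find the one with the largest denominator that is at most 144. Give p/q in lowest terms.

a_0 = 3: 3/1  (≤ bound)
a_1 = 6: 19/6  (≤ bound)
a_2 = 6: 117/37  (≤ bound)
a_3 = 6: 721/228  (> 144, stop)

117/37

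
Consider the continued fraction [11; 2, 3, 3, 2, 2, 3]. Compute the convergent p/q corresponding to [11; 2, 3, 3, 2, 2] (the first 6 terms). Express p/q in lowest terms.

a_0 = 11: 11/1
a_1 = 2: 23/2
a_2 = 3: 80/7
a_3 = 3: 263/23
a_4 = 2: 606/53
a_5 = 2: 1475/129

1475/129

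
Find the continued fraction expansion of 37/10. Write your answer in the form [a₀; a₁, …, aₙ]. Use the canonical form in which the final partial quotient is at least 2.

37 ÷ 10 → quotient 3, remainder 7
10 ÷ 7 → quotient 1, remainder 3
7 ÷ 3 → quotient 2, remainder 1
3 ÷ 1 → quotient 3, remainder 0

[3; 1, 2, 3]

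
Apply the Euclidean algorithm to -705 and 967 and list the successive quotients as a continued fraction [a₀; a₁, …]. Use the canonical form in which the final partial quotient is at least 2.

[-1; 3, 1, 2, 4, 3, 1, 4]

⌊-705/967⌋ = -1, remainder 262
⌊967/262⌋ = 3, remainder 181
⌊262/181⌋ = 1, remainder 81
⌊181/81⌋ = 2, remainder 19
⌊81/19⌋ = 4, remainder 5
⌊19/5⌋ = 3, remainder 4
⌊5/4⌋ = 1, remainder 1
⌊4/1⌋ = 4, remainder 0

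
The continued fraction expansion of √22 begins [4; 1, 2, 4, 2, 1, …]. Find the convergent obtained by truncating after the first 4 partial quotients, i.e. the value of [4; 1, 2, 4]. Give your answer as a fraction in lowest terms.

a_0 = 4: 4/1
a_1 = 1: 5/1
a_2 = 2: 14/3
a_3 = 4: 61/13

61/13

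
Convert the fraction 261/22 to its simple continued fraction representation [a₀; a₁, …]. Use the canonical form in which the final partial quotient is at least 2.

[11; 1, 6, 3]

⌊261/22⌋ = 11, remainder 19
⌊22/19⌋ = 1, remainder 3
⌊19/3⌋ = 6, remainder 1
⌊3/1⌋ = 3, remainder 0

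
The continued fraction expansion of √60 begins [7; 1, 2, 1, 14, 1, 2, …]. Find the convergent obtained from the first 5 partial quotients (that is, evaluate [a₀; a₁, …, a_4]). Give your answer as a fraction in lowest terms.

457/59

a_0 = 7: 7/1
a_1 = 1: 8/1
a_2 = 2: 23/3
a_3 = 1: 31/4
a_4 = 14: 457/59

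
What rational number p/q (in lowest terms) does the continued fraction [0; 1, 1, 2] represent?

Start with 2.
1 + 1/(2/1) = 1 + 1/2 = 3/2
1 + 1/(3/2) = 1 + 2/3 = 5/3
0 + 1/(5/3) = 0 + 3/5 = 3/5

3/5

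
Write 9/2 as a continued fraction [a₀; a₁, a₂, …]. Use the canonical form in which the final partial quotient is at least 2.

[4; 2]

9 = 4·2 + 1, so a_0 = 4
2 = 2·1 + 0, so a_1 = 2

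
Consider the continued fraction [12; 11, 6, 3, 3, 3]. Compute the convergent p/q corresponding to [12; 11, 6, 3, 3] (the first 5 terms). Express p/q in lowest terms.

8499/703

Start with 3.
3 + 1/(3/1) = 3 + 1/3 = 10/3
6 + 1/(10/3) = 6 + 3/10 = 63/10
11 + 1/(63/10) = 11 + 10/63 = 703/63
12 + 1/(703/63) = 12 + 63/703 = 8499/703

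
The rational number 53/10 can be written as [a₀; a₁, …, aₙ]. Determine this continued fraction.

Run the Euclidean algorithm, recording each quotient:
53 ÷ 10 → quotient 5, remainder 3
10 ÷ 3 → quotient 3, remainder 1
3 ÷ 1 → quotient 3, remainder 0

[5; 3, 3]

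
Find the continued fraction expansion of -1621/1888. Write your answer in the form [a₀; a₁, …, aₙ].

[-1; 7, 14, 19]

⌊-1621/1888⌋ = -1, remainder 267
⌊1888/267⌋ = 7, remainder 19
⌊267/19⌋ = 14, remainder 1
⌊19/1⌋ = 19, remainder 0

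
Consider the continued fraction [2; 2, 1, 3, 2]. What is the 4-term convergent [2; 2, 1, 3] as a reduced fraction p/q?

26/11

Start with 3.
1 + 1/(3/1) = 1 + 1/3 = 4/3
2 + 1/(4/3) = 2 + 3/4 = 11/4
2 + 1/(11/4) = 2 + 4/11 = 26/11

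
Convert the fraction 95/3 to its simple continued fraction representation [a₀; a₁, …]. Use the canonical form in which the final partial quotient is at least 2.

95 = 31·3 + 2, so a_0 = 31
3 = 1·2 + 1, so a_1 = 1
2 = 2·1 + 0, so a_2 = 2

[31; 1, 2]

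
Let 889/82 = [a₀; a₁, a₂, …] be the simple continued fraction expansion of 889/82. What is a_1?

1

889 ÷ 82 → quotient 10, remainder 69
82 ÷ 69 → quotient 1, remainder 13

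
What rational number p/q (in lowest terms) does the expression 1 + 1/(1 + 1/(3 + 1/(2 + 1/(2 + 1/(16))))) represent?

640/361

Use the convergent recurrence hₖ = aₖ·hₖ₋₁ + hₖ₋₂ (and likewise for the denominators kₖ):
a_0 = 1: 1/1
a_1 = 1: 2/1
a_2 = 3: 7/4
a_3 = 2: 16/9
a_4 = 2: 39/22
a_5 = 16: 640/361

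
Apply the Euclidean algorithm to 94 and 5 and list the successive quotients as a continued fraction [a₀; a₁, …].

Run the Euclidean algorithm, recording each quotient:
⌊94/5⌋ = 18, remainder 4
⌊5/4⌋ = 1, remainder 1
⌊4/1⌋ = 4, remainder 0

[18; 1, 4]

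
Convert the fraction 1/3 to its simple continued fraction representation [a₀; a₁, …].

⌊1/3⌋ = 0, remainder 1
⌊3/1⌋ = 3, remainder 0

[0; 3]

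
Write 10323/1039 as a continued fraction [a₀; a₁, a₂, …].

10323 ÷ 1039 → quotient 9, remainder 972
1039 ÷ 972 → quotient 1, remainder 67
972 ÷ 67 → quotient 14, remainder 34
67 ÷ 34 → quotient 1, remainder 33
34 ÷ 33 → quotient 1, remainder 1
33 ÷ 1 → quotient 33, remainder 0

[9; 1, 14, 1, 1, 33]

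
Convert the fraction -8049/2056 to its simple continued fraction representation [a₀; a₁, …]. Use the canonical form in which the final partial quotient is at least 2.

-8049 = -4·2056 + 175, so a_0 = -4
2056 = 11·175 + 131, so a_1 = 11
175 = 1·131 + 44, so a_2 = 1
131 = 2·44 + 43, so a_3 = 2
44 = 1·43 + 1, so a_4 = 1
43 = 43·1 + 0, so a_5 = 43

[-4; 11, 1, 2, 1, 43]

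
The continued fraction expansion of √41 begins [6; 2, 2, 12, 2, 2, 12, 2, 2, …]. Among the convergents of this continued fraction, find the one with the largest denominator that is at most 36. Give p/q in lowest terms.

32/5

List convergents until the denominator exceeds the bound:
a_0 = 6: 6/1  (≤ bound)
a_1 = 2: 13/2  (≤ bound)
a_2 = 2: 32/5  (≤ bound)
a_3 = 12: 397/62  (> 36, stop)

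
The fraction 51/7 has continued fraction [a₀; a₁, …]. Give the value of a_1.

⌊51/7⌋ = 7, remainder 2
⌊7/2⌋ = 3, remainder 1

3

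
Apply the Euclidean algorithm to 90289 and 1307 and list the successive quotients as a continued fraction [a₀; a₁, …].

Repeatedly divide and take the remainder:
90289 = 69·1307 + 106, so a_0 = 69
1307 = 12·106 + 35, so a_1 = 12
106 = 3·35 + 1, so a_2 = 3
35 = 35·1 + 0, so a_3 = 35

[69; 12, 3, 35]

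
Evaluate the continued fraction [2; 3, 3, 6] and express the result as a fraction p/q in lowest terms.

145/63

Work from the innermost term outward:
Start with 6.
3 + 1/(6/1) = 3 + 1/6 = 19/6
3 + 1/(19/6) = 3 + 6/19 = 63/19
2 + 1/(63/19) = 2 + 19/63 = 145/63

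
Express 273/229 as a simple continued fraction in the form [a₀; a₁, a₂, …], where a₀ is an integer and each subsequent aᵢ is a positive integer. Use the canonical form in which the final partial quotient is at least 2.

[1; 5, 4, 1, 8]

⌊273/229⌋ = 1, remainder 44
⌊229/44⌋ = 5, remainder 9
⌊44/9⌋ = 4, remainder 8
⌊9/8⌋ = 1, remainder 1
⌊8/1⌋ = 8, remainder 0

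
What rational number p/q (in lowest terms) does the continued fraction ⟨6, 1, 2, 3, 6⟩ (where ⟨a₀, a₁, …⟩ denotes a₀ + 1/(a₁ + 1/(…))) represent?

422/63

a_0 = 6: 6/1
a_1 = 1: 7/1
a_2 = 2: 20/3
a_3 = 3: 67/10
a_4 = 6: 422/63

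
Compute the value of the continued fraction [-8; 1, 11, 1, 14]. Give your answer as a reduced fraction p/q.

a_0 = -8: -8/1
a_1 = 1: -7/1
a_2 = 11: -85/12
a_3 = 1: -92/13
a_4 = 14: -1373/194

-1373/194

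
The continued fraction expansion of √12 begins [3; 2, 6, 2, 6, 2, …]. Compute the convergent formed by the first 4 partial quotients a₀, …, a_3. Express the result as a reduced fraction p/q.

97/28

a_0 = 3: 3/1
a_1 = 2: 7/2
a_2 = 6: 45/13
a_3 = 2: 97/28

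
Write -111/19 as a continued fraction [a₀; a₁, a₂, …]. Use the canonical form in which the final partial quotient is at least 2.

-111 ÷ 19 → quotient -6, remainder 3
19 ÷ 3 → quotient 6, remainder 1
3 ÷ 1 → quotient 3, remainder 0

[-6; 6, 3]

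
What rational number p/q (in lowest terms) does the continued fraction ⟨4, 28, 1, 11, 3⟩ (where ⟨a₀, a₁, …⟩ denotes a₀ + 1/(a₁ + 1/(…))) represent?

4317/1070

a_0 = 4: 4/1
a_1 = 28: 113/28
a_2 = 1: 117/29
a_3 = 11: 1400/347
a_4 = 3: 4317/1070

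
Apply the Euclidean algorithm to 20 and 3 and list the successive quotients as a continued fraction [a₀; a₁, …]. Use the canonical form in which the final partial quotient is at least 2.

20 = 6·3 + 2, so a_0 = 6
3 = 1·2 + 1, so a_1 = 1
2 = 2·1 + 0, so a_2 = 2

[6; 1, 2]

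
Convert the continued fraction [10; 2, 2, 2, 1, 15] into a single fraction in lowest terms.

a_0 = 10: 10/1
a_1 = 2: 21/2
a_2 = 2: 52/5
a_3 = 2: 125/12
a_4 = 1: 177/17
a_5 = 15: 2780/267

2780/267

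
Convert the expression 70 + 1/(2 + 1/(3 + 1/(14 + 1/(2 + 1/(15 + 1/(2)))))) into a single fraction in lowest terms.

466035/6617

Build up convergents one term at a time:
a_0 = 70: 70/1
a_1 = 2: 141/2
a_2 = 3: 493/7
a_3 = 14: 7043/100
a_4 = 2: 14579/207
a_5 = 15: 225728/3205
a_6 = 2: 466035/6617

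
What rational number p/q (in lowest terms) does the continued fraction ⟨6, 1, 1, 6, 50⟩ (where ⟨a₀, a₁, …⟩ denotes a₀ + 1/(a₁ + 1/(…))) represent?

Start with 50.
6 + 1/(50/1) = 6 + 1/50 = 301/50
1 + 1/(301/50) = 1 + 50/301 = 351/301
1 + 1/(351/301) = 1 + 301/351 = 652/351
6 + 1/(652/351) = 6 + 351/652 = 4263/652

4263/652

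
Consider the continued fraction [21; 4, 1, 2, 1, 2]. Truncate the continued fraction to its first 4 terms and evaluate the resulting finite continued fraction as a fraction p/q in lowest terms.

297/14

a_0 = 21: 21/1
a_1 = 4: 85/4
a_2 = 1: 106/5
a_3 = 2: 297/14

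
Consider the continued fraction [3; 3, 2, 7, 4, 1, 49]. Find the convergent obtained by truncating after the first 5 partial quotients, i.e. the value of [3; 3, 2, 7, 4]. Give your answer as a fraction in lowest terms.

Use the convergent recurrence hₖ = aₖ·hₖ₋₁ + hₖ₋₂ (and likewise for the denominators kₖ):
a_0 = 3: 3/1
a_1 = 3: 10/3
a_2 = 2: 23/7
a_3 = 7: 171/52
a_4 = 4: 707/215

707/215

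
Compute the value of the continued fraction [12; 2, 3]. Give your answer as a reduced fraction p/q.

87/7

a_0 = 12: 12/1
a_1 = 2: 25/2
a_2 = 3: 87/7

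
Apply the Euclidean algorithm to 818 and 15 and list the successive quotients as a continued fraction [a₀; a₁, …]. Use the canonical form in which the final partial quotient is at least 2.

[54; 1, 1, 7]

Run the Euclidean algorithm, recording each quotient:
818 ÷ 15 → quotient 54, remainder 8
15 ÷ 8 → quotient 1, remainder 7
8 ÷ 7 → quotient 1, remainder 1
7 ÷ 1 → quotient 7, remainder 0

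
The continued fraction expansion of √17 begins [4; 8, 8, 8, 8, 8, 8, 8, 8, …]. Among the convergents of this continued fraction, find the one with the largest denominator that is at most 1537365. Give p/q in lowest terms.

1166876/283009

a_0 = 4: 4/1  (≤ bound)
a_1 = 8: 33/8  (≤ bound)
a_2 = 8: 268/65  (≤ bound)
a_3 = 8: 2177/528  (≤ bound)
a_4 = 8: 17684/4289  (≤ bound)
a_5 = 8: 143649/34840  (≤ bound)
a_6 = 8: 1166876/283009  (≤ bound)
a_7 = 8: 9478657/2298912  (> 1537365, stop)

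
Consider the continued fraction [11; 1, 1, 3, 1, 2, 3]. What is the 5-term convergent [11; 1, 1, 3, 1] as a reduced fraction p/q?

a_0 = 11: 11/1
a_1 = 1: 12/1
a_2 = 1: 23/2
a_3 = 3: 81/7
a_4 = 1: 104/9

104/9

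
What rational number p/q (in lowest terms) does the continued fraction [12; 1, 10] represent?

142/11

Work from the innermost term outward:
Start with 10.
1 + 1/(10/1) = 1 + 1/10 = 11/10
12 + 1/(11/10) = 12 + 10/11 = 142/11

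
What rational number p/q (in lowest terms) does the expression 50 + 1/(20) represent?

Start with 20.
50 + 1/(20/1) = 50 + 1/20 = 1001/20

1001/20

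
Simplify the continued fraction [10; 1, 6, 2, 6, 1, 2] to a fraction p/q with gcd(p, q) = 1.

3488/321

Start with 2.
1 + 1/(2/1) = 1 + 1/2 = 3/2
6 + 1/(3/2) = 6 + 2/3 = 20/3
2 + 1/(20/3) = 2 + 3/20 = 43/20
6 + 1/(43/20) = 6 + 20/43 = 278/43
1 + 1/(278/43) = 1 + 43/278 = 321/278
10 + 1/(321/278) = 10 + 278/321 = 3488/321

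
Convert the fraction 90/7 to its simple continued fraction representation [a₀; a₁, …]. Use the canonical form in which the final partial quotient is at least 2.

[12; 1, 6]

90 ÷ 7 → quotient 12, remainder 6
7 ÷ 6 → quotient 1, remainder 1
6 ÷ 1 → quotient 6, remainder 0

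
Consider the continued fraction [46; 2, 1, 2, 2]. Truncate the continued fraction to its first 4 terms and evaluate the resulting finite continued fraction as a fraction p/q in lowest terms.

Start with 2.
1 + 1/(2/1) = 1 + 1/2 = 3/2
2 + 1/(3/2) = 2 + 2/3 = 8/3
46 + 1/(8/3) = 46 + 3/8 = 371/8

371/8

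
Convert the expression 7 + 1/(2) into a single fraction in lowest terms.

Start with 2.
7 + 1/(2/1) = 7 + 1/2 = 15/2

15/2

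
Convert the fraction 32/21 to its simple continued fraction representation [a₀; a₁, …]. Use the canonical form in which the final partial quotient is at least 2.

[1; 1, 1, 10]

⌊32/21⌋ = 1, remainder 11
⌊21/11⌋ = 1, remainder 10
⌊11/10⌋ = 1, remainder 1
⌊10/1⌋ = 10, remainder 0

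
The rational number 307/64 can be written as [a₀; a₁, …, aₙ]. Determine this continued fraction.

[4; 1, 3, 1, 12]

⌊307/64⌋ = 4, remainder 51
⌊64/51⌋ = 1, remainder 13
⌊51/13⌋ = 3, remainder 12
⌊13/12⌋ = 1, remainder 1
⌊12/1⌋ = 12, remainder 0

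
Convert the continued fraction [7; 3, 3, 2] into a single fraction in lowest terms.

168/23

a_0 = 7: 7/1
a_1 = 3: 22/3
a_2 = 3: 73/10
a_3 = 2: 168/23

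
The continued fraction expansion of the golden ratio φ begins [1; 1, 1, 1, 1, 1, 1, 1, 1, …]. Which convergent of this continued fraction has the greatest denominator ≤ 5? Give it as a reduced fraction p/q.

a_0 = 1: 1/1  (≤ bound)
a_1 = 1: 2/1  (≤ bound)
a_2 = 1: 3/2  (≤ bound)
a_3 = 1: 5/3  (≤ bound)
a_4 = 1: 8/5  (≤ bound)
a_5 = 1: 13/8  (> 5, stop)

8/5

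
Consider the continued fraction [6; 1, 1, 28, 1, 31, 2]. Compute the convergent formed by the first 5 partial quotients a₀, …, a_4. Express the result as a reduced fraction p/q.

Work from the innermost term outward:
Start with 1.
28 + 1/(1/1) = 28 + 1/1 = 29/1
1 + 1/(29/1) = 1 + 1/29 = 30/29
1 + 1/(30/29) = 1 + 29/30 = 59/30
6 + 1/(59/30) = 6 + 30/59 = 384/59

384/59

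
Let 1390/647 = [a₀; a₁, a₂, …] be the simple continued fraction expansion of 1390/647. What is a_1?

6

1390 = 2·647 + 96, so a_0 = 2
647 = 6·96 + 71, so a_1 = 6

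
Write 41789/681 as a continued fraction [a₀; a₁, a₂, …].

⌊41789/681⌋ = 61, remainder 248
⌊681/248⌋ = 2, remainder 185
⌊248/185⌋ = 1, remainder 63
⌊185/63⌋ = 2, remainder 59
⌊63/59⌋ = 1, remainder 4
⌊59/4⌋ = 14, remainder 3
⌊4/3⌋ = 1, remainder 1
⌊3/1⌋ = 3, remainder 0

[61; 2, 1, 2, 1, 14, 1, 3]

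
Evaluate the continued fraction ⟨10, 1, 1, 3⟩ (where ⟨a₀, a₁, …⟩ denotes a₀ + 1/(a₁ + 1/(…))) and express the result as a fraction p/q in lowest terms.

a_0 = 10: 10/1
a_1 = 1: 11/1
a_2 = 1: 21/2
a_3 = 3: 74/7

74/7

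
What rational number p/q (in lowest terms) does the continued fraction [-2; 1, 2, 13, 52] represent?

a_0 = -2: -2/1
a_1 = 1: -1/1
a_2 = 2: -4/3
a_3 = 13: -53/40
a_4 = 52: -2760/2083

-2760/2083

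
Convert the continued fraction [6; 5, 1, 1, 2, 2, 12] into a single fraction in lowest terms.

Work from the innermost term outward:
Start with 12.
2 + 1/(12/1) = 2 + 1/12 = 25/12
2 + 1/(25/12) = 2 + 12/25 = 62/25
1 + 1/(62/25) = 1 + 25/62 = 87/62
1 + 1/(87/62) = 1 + 62/87 = 149/87
5 + 1/(149/87) = 5 + 87/149 = 832/149
6 + 1/(832/149) = 6 + 149/832 = 5141/832

5141/832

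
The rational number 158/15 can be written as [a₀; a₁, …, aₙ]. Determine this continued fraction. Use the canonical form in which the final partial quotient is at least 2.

[10; 1, 1, 7]

Apply division with remainder until the remainder is 0:
158 ÷ 15 → quotient 10, remainder 8
15 ÷ 8 → quotient 1, remainder 7
8 ÷ 7 → quotient 1, remainder 1
7 ÷ 1 → quotient 7, remainder 0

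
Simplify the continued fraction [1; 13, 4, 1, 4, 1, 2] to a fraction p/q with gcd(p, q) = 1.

a_0 = 1: 1/1
a_1 = 13: 14/13
a_2 = 4: 57/53
a_3 = 1: 71/66
a_4 = 4: 341/317
a_5 = 1: 412/383
a_6 = 2: 1165/1083

1165/1083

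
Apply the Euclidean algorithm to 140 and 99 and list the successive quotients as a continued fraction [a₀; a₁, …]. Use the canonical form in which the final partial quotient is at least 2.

⌊140/99⌋ = 1, remainder 41
⌊99/41⌋ = 2, remainder 17
⌊41/17⌋ = 2, remainder 7
⌊17/7⌋ = 2, remainder 3
⌊7/3⌋ = 2, remainder 1
⌊3/1⌋ = 3, remainder 0

[1; 2, 2, 2, 2, 3]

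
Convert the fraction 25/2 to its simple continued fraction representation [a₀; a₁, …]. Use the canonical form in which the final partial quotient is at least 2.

[12; 2]

Apply division with remainder until the remainder is 0:
⌊25/2⌋ = 12, remainder 1
⌊2/1⌋ = 2, remainder 0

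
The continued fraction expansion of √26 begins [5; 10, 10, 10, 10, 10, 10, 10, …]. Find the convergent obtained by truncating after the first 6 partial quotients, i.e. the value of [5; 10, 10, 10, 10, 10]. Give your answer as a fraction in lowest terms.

Start with 10.
10 + 1/(10/1) = 10 + 1/10 = 101/10
10 + 1/(101/10) = 10 + 10/101 = 1020/101
10 + 1/(1020/101) = 10 + 101/1020 = 10301/1020
10 + 1/(10301/1020) = 10 + 1020/10301 = 104030/10301
5 + 1/(104030/10301) = 5 + 10301/104030 = 530451/104030

530451/104030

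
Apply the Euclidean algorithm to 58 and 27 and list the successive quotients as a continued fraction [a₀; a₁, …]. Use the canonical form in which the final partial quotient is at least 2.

58 ÷ 27 → quotient 2, remainder 4
27 ÷ 4 → quotient 6, remainder 3
4 ÷ 3 → quotient 1, remainder 1
3 ÷ 1 → quotient 3, remainder 0

[2; 6, 1, 3]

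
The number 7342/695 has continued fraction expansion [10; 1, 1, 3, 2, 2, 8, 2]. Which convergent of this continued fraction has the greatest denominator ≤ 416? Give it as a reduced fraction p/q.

3465/328

a_0 = 10: 10/1  (≤ bound)
a_1 = 1: 11/1  (≤ bound)
a_2 = 1: 21/2  (≤ bound)
a_3 = 3: 74/7  (≤ bound)
a_4 = 2: 169/16  (≤ bound)
a_5 = 2: 412/39  (≤ bound)
a_6 = 8: 3465/328  (≤ bound)
a_7 = 2: 7342/695  (> 416, stop)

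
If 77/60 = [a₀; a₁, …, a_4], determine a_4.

77 ÷ 60 → quotient 1, remainder 17
60 ÷ 17 → quotient 3, remainder 9
17 ÷ 9 → quotient 1, remainder 8
9 ÷ 8 → quotient 1, remainder 1
8 ÷ 1 → quotient 8, remainder 0

8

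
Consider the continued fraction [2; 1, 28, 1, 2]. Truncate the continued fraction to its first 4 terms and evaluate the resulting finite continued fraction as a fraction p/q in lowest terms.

89/30

Start with 1.
28 + 1/(1/1) = 28 + 1/1 = 29/1
1 + 1/(29/1) = 1 + 1/29 = 30/29
2 + 1/(30/29) = 2 + 29/30 = 89/30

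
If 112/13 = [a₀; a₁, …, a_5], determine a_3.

⌊112/13⌋ = 8, remainder 8
⌊13/8⌋ = 1, remainder 5
⌊8/5⌋ = 1, remainder 3
⌊5/3⌋ = 1, remainder 2

1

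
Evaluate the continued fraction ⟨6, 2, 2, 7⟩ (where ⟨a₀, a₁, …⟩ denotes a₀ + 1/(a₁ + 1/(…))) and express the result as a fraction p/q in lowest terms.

237/37

Start with 7.
2 + 1/(7/1) = 2 + 1/7 = 15/7
2 + 1/(15/7) = 2 + 7/15 = 37/15
6 + 1/(37/15) = 6 + 15/37 = 237/37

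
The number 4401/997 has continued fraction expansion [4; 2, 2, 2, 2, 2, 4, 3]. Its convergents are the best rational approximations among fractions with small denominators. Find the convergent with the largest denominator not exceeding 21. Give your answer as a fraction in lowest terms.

53/12

a_0 = 4: 4/1  (≤ bound)
a_1 = 2: 9/2  (≤ bound)
a_2 = 2: 22/5  (≤ bound)
a_3 = 2: 53/12  (≤ bound)
a_4 = 2: 128/29  (> 21, stop)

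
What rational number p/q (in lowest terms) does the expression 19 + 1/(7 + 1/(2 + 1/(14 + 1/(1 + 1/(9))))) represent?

Collapse the nested fraction from the inside out:
Start with 9.
1 + 1/(9/1) = 1 + 1/9 = 10/9
14 + 1/(10/9) = 14 + 9/10 = 149/10
2 + 1/(149/10) = 2 + 10/149 = 308/149
7 + 1/(308/149) = 7 + 149/308 = 2305/308
19 + 1/(2305/308) = 19 + 308/2305 = 44103/2305

44103/2305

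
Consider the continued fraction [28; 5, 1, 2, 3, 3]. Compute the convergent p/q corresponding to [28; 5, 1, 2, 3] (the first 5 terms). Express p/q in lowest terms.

1606/57

Start with 3.
2 + 1/(3/1) = 2 + 1/3 = 7/3
1 + 1/(7/3) = 1 + 3/7 = 10/7
5 + 1/(10/7) = 5 + 7/10 = 57/10
28 + 1/(57/10) = 28 + 10/57 = 1606/57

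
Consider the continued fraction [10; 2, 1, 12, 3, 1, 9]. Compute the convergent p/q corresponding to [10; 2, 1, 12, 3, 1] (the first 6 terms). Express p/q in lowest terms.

1603/155

Compute successive convergents:
a_0 = 10: 10/1
a_1 = 2: 21/2
a_2 = 1: 31/3
a_3 = 12: 393/38
a_4 = 3: 1210/117
a_5 = 1: 1603/155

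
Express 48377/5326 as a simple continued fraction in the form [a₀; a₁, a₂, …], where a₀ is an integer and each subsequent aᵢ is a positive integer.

Apply division with remainder until the remainder is 0:
48377 ÷ 5326 → quotient 9, remainder 443
5326 ÷ 443 → quotient 12, remainder 10
443 ÷ 10 → quotient 44, remainder 3
10 ÷ 3 → quotient 3, remainder 1
3 ÷ 1 → quotient 3, remainder 0

[9; 12, 44, 3, 3]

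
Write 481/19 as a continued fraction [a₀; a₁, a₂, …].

481 ÷ 19 → quotient 25, remainder 6
19 ÷ 6 → quotient 3, remainder 1
6 ÷ 1 → quotient 6, remainder 0

[25; 3, 6]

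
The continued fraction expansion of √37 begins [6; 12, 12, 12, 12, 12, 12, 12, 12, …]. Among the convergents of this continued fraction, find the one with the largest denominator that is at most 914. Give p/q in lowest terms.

List convergents until the denominator exceeds the bound:
a_0 = 6: 6/1  (≤ bound)
a_1 = 12: 73/12  (≤ bound)
a_2 = 12: 882/145  (≤ bound)
a_3 = 12: 10657/1752  (> 914, stop)

882/145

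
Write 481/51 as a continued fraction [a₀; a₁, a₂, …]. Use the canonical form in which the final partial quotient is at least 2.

[9; 2, 3, 7]

481 = 9·51 + 22, so a_0 = 9
51 = 2·22 + 7, so a_1 = 2
22 = 3·7 + 1, so a_2 = 3
7 = 7·1 + 0, so a_3 = 7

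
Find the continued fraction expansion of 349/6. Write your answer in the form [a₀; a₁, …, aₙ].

Apply division with remainder until the remainder is 0:
⌊349/6⌋ = 58, remainder 1
⌊6/1⌋ = 6, remainder 0

[58; 6]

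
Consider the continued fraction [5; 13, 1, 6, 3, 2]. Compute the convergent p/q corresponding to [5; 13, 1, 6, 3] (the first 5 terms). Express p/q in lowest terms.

1547/305

Start with 3.
6 + 1/(3/1) = 6 + 1/3 = 19/3
1 + 1/(19/3) = 1 + 3/19 = 22/19
13 + 1/(22/19) = 13 + 19/22 = 305/22
5 + 1/(305/22) = 5 + 22/305 = 1547/305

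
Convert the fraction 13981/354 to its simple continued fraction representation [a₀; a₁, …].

⌊13981/354⌋ = 39, remainder 175
⌊354/175⌋ = 2, remainder 4
⌊175/4⌋ = 43, remainder 3
⌊4/3⌋ = 1, remainder 1
⌊3/1⌋ = 3, remainder 0

[39; 2, 43, 1, 3]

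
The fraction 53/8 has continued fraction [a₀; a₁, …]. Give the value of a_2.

53 = 6·8 + 5, so a_0 = 6
8 = 1·5 + 3, so a_1 = 1
5 = 1·3 + 2, so a_2 = 1

1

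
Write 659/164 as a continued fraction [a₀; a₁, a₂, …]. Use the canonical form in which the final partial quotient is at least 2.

[4; 54, 1, 2]

659 ÷ 164 → quotient 4, remainder 3
164 ÷ 3 → quotient 54, remainder 2
3 ÷ 2 → quotient 1, remainder 1
2 ÷ 1 → quotient 2, remainder 0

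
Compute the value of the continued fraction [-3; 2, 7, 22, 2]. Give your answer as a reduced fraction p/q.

-1720/679

Start with 2.
22 + 1/(2/1) = 22 + 1/2 = 45/2
7 + 1/(45/2) = 7 + 2/45 = 317/45
2 + 1/(317/45) = 2 + 45/317 = 679/317
-3 + 1/(679/317) = -3 + 317/679 = -1720/679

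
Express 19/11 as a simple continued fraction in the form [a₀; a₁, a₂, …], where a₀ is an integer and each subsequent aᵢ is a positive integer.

Repeatedly divide and take the remainder:
19 ÷ 11 → quotient 1, remainder 8
11 ÷ 8 → quotient 1, remainder 3
8 ÷ 3 → quotient 2, remainder 2
3 ÷ 2 → quotient 1, remainder 1
2 ÷ 1 → quotient 2, remainder 0

[1; 1, 2, 1, 2]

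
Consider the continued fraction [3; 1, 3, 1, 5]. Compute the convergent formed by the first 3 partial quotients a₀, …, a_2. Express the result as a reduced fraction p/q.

15/4

Build up convergents one term at a time:
a_0 = 3: 3/1
a_1 = 1: 4/1
a_2 = 3: 15/4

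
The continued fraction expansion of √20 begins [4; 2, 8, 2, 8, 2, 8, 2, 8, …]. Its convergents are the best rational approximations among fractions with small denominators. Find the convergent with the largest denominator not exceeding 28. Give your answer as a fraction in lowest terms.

76/17

List convergents until the denominator exceeds the bound:
a_0 = 4: 4/1  (≤ bound)
a_1 = 2: 9/2  (≤ bound)
a_2 = 8: 76/17  (≤ bound)
a_3 = 2: 161/36  (> 28, stop)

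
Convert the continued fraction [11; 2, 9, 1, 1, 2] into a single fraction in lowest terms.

1159/101

a_0 = 11: 11/1
a_1 = 2: 23/2
a_2 = 9: 218/19
a_3 = 1: 241/21
a_4 = 1: 459/40
a_5 = 2: 1159/101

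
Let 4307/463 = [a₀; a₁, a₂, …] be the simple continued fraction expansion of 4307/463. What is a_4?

1

Apply division with remainder until the remainder is 0:
⌊4307/463⌋ = 9, remainder 140
⌊463/140⌋ = 3, remainder 43
⌊140/43⌋ = 3, remainder 11
⌊43/11⌋ = 3, remainder 10
⌊11/10⌋ = 1, remainder 1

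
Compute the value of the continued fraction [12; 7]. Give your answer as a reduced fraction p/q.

85/7

a_0 = 12: 12/1
a_1 = 7: 85/7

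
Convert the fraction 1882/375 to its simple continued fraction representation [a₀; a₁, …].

1882 ÷ 375 → quotient 5, remainder 7
375 ÷ 7 → quotient 53, remainder 4
7 ÷ 4 → quotient 1, remainder 3
4 ÷ 3 → quotient 1, remainder 1
3 ÷ 1 → quotient 3, remainder 0

[5; 53, 1, 1, 3]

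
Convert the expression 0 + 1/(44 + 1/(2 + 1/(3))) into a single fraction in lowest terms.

a_0 = 0: 0/1
a_1 = 44: 1/44
a_2 = 2: 2/89
a_3 = 3: 7/311

7/311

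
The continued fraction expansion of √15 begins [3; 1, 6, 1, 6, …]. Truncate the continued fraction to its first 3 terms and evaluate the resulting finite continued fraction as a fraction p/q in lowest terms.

27/7

Start with 6.
1 + 1/(6/1) = 1 + 1/6 = 7/6
3 + 1/(7/6) = 3 + 6/7 = 27/7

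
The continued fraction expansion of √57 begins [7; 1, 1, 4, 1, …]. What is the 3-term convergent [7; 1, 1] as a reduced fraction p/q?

Start with 1.
1 + 1/(1/1) = 1 + 1/1 = 2/1
7 + 1/(2/1) = 7 + 1/2 = 15/2

15/2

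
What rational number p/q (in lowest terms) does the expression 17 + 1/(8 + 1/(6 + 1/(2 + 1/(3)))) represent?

Use the convergent recurrence hₖ = aₖ·hₖ₋₁ + hₖ₋₂ (and likewise for the denominators kₖ):
a_0 = 17: 17/1
a_1 = 8: 137/8
a_2 = 6: 839/49
a_3 = 2: 1815/106
a_4 = 3: 6284/367

6284/367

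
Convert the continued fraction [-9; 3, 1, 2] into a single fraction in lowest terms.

-96/11

Start with 2.
1 + 1/(2/1) = 1 + 1/2 = 3/2
3 + 1/(3/2) = 3 + 2/3 = 11/3
-9 + 1/(11/3) = -9 + 3/11 = -96/11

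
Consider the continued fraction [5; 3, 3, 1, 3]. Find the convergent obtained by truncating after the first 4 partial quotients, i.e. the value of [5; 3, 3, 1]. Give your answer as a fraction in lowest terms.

a_0 = 5: 5/1
a_1 = 3: 16/3
a_2 = 3: 53/10
a_3 = 1: 69/13

69/13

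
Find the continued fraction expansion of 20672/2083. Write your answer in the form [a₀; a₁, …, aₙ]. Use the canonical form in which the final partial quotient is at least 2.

20672 = 9·2083 + 1925, so a_0 = 9
2083 = 1·1925 + 158, so a_1 = 1
1925 = 12·158 + 29, so a_2 = 12
158 = 5·29 + 13, so a_3 = 5
29 = 2·13 + 3, so a_4 = 2
13 = 4·3 + 1, so a_5 = 4
3 = 3·1 + 0, so a_6 = 3

[9; 1, 12, 5, 2, 4, 3]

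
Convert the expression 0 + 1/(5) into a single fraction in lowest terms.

Start with 5.
0 + 1/(5/1) = 0 + 1/5 = 1/5

1/5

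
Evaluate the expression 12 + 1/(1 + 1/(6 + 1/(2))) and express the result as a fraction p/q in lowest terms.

193/15

a_0 = 12: 12/1
a_1 = 1: 13/1
a_2 = 6: 90/7
a_3 = 2: 193/15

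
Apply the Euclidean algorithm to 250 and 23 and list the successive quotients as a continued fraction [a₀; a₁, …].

250 = 10·23 + 20, so a_0 = 10
23 = 1·20 + 3, so a_1 = 1
20 = 6·3 + 2, so a_2 = 6
3 = 1·2 + 1, so a_3 = 1
2 = 2·1 + 0, so a_4 = 2

[10; 1, 6, 1, 2]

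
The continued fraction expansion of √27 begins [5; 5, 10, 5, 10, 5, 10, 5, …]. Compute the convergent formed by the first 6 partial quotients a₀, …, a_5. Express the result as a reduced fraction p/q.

70226/13515

Build up convergents one term at a time:
a_0 = 5: 5/1
a_1 = 5: 26/5
a_2 = 10: 265/51
a_3 = 5: 1351/260
a_4 = 10: 13775/2651
a_5 = 5: 70226/13515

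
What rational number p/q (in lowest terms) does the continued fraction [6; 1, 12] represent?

a_0 = 6: 6/1
a_1 = 1: 7/1
a_2 = 12: 90/13

90/13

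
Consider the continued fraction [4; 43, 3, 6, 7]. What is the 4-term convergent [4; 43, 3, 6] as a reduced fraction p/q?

3311/823

Start with 6.
3 + 1/(6/1) = 3 + 1/6 = 19/6
43 + 1/(19/6) = 43 + 6/19 = 823/19
4 + 1/(823/19) = 4 + 19/823 = 3311/823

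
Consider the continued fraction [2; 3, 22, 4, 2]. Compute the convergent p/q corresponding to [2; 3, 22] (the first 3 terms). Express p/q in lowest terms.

Build up convergents one term at a time:
a_0 = 2: 2/1
a_1 = 3: 7/3
a_2 = 22: 156/67

156/67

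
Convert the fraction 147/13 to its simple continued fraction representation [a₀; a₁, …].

[11; 3, 4]

147 ÷ 13 → quotient 11, remainder 4
13 ÷ 4 → quotient 3, remainder 1
4 ÷ 1 → quotient 4, remainder 0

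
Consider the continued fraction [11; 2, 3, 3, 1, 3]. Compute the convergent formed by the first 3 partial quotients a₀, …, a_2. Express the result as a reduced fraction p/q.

80/7

Collapse the nested fraction from the inside out:
Start with 3.
2 + 1/(3/1) = 2 + 1/3 = 7/3
11 + 1/(7/3) = 11 + 3/7 = 80/7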